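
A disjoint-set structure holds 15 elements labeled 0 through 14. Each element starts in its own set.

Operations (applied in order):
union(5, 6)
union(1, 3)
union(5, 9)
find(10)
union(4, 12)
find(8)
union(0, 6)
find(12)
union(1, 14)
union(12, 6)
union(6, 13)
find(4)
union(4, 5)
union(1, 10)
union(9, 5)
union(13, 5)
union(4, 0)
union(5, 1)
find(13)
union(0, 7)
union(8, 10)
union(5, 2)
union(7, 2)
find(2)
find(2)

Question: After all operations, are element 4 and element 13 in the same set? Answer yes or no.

Step 1: union(5, 6) -> merged; set of 5 now {5, 6}
Step 2: union(1, 3) -> merged; set of 1 now {1, 3}
Step 3: union(5, 9) -> merged; set of 5 now {5, 6, 9}
Step 4: find(10) -> no change; set of 10 is {10}
Step 5: union(4, 12) -> merged; set of 4 now {4, 12}
Step 6: find(8) -> no change; set of 8 is {8}
Step 7: union(0, 6) -> merged; set of 0 now {0, 5, 6, 9}
Step 8: find(12) -> no change; set of 12 is {4, 12}
Step 9: union(1, 14) -> merged; set of 1 now {1, 3, 14}
Step 10: union(12, 6) -> merged; set of 12 now {0, 4, 5, 6, 9, 12}
Step 11: union(6, 13) -> merged; set of 6 now {0, 4, 5, 6, 9, 12, 13}
Step 12: find(4) -> no change; set of 4 is {0, 4, 5, 6, 9, 12, 13}
Step 13: union(4, 5) -> already same set; set of 4 now {0, 4, 5, 6, 9, 12, 13}
Step 14: union(1, 10) -> merged; set of 1 now {1, 3, 10, 14}
Step 15: union(9, 5) -> already same set; set of 9 now {0, 4, 5, 6, 9, 12, 13}
Step 16: union(13, 5) -> already same set; set of 13 now {0, 4, 5, 6, 9, 12, 13}
Step 17: union(4, 0) -> already same set; set of 4 now {0, 4, 5, 6, 9, 12, 13}
Step 18: union(5, 1) -> merged; set of 5 now {0, 1, 3, 4, 5, 6, 9, 10, 12, 13, 14}
Step 19: find(13) -> no change; set of 13 is {0, 1, 3, 4, 5, 6, 9, 10, 12, 13, 14}
Step 20: union(0, 7) -> merged; set of 0 now {0, 1, 3, 4, 5, 6, 7, 9, 10, 12, 13, 14}
Step 21: union(8, 10) -> merged; set of 8 now {0, 1, 3, 4, 5, 6, 7, 8, 9, 10, 12, 13, 14}
Step 22: union(5, 2) -> merged; set of 5 now {0, 1, 2, 3, 4, 5, 6, 7, 8, 9, 10, 12, 13, 14}
Step 23: union(7, 2) -> already same set; set of 7 now {0, 1, 2, 3, 4, 5, 6, 7, 8, 9, 10, 12, 13, 14}
Step 24: find(2) -> no change; set of 2 is {0, 1, 2, 3, 4, 5, 6, 7, 8, 9, 10, 12, 13, 14}
Step 25: find(2) -> no change; set of 2 is {0, 1, 2, 3, 4, 5, 6, 7, 8, 9, 10, 12, 13, 14}
Set of 4: {0, 1, 2, 3, 4, 5, 6, 7, 8, 9, 10, 12, 13, 14}; 13 is a member.

Answer: yes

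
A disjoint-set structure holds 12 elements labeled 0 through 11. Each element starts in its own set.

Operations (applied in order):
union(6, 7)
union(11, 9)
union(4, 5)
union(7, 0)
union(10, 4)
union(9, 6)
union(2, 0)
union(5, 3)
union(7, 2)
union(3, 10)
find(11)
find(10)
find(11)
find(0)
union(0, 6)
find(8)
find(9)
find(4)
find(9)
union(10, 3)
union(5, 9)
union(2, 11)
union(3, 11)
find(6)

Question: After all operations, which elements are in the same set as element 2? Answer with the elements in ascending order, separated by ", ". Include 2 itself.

Step 1: union(6, 7) -> merged; set of 6 now {6, 7}
Step 2: union(11, 9) -> merged; set of 11 now {9, 11}
Step 3: union(4, 5) -> merged; set of 4 now {4, 5}
Step 4: union(7, 0) -> merged; set of 7 now {0, 6, 7}
Step 5: union(10, 4) -> merged; set of 10 now {4, 5, 10}
Step 6: union(9, 6) -> merged; set of 9 now {0, 6, 7, 9, 11}
Step 7: union(2, 0) -> merged; set of 2 now {0, 2, 6, 7, 9, 11}
Step 8: union(5, 3) -> merged; set of 5 now {3, 4, 5, 10}
Step 9: union(7, 2) -> already same set; set of 7 now {0, 2, 6, 7, 9, 11}
Step 10: union(3, 10) -> already same set; set of 3 now {3, 4, 5, 10}
Step 11: find(11) -> no change; set of 11 is {0, 2, 6, 7, 9, 11}
Step 12: find(10) -> no change; set of 10 is {3, 4, 5, 10}
Step 13: find(11) -> no change; set of 11 is {0, 2, 6, 7, 9, 11}
Step 14: find(0) -> no change; set of 0 is {0, 2, 6, 7, 9, 11}
Step 15: union(0, 6) -> already same set; set of 0 now {0, 2, 6, 7, 9, 11}
Step 16: find(8) -> no change; set of 8 is {8}
Step 17: find(9) -> no change; set of 9 is {0, 2, 6, 7, 9, 11}
Step 18: find(4) -> no change; set of 4 is {3, 4, 5, 10}
Step 19: find(9) -> no change; set of 9 is {0, 2, 6, 7, 9, 11}
Step 20: union(10, 3) -> already same set; set of 10 now {3, 4, 5, 10}
Step 21: union(5, 9) -> merged; set of 5 now {0, 2, 3, 4, 5, 6, 7, 9, 10, 11}
Step 22: union(2, 11) -> already same set; set of 2 now {0, 2, 3, 4, 5, 6, 7, 9, 10, 11}
Step 23: union(3, 11) -> already same set; set of 3 now {0, 2, 3, 4, 5, 6, 7, 9, 10, 11}
Step 24: find(6) -> no change; set of 6 is {0, 2, 3, 4, 5, 6, 7, 9, 10, 11}
Component of 2: {0, 2, 3, 4, 5, 6, 7, 9, 10, 11}

Answer: 0, 2, 3, 4, 5, 6, 7, 9, 10, 11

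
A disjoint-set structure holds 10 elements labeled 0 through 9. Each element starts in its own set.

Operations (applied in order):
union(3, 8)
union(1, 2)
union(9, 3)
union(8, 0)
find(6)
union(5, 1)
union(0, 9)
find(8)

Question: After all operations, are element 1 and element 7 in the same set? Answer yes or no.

Step 1: union(3, 8) -> merged; set of 3 now {3, 8}
Step 2: union(1, 2) -> merged; set of 1 now {1, 2}
Step 3: union(9, 3) -> merged; set of 9 now {3, 8, 9}
Step 4: union(8, 0) -> merged; set of 8 now {0, 3, 8, 9}
Step 5: find(6) -> no change; set of 6 is {6}
Step 6: union(5, 1) -> merged; set of 5 now {1, 2, 5}
Step 7: union(0, 9) -> already same set; set of 0 now {0, 3, 8, 9}
Step 8: find(8) -> no change; set of 8 is {0, 3, 8, 9}
Set of 1: {1, 2, 5}; 7 is not a member.

Answer: no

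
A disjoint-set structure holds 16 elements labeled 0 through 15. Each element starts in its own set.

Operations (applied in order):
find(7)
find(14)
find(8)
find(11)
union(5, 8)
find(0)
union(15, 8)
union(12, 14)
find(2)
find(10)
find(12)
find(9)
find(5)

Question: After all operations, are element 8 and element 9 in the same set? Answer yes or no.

Answer: no

Derivation:
Step 1: find(7) -> no change; set of 7 is {7}
Step 2: find(14) -> no change; set of 14 is {14}
Step 3: find(8) -> no change; set of 8 is {8}
Step 4: find(11) -> no change; set of 11 is {11}
Step 5: union(5, 8) -> merged; set of 5 now {5, 8}
Step 6: find(0) -> no change; set of 0 is {0}
Step 7: union(15, 8) -> merged; set of 15 now {5, 8, 15}
Step 8: union(12, 14) -> merged; set of 12 now {12, 14}
Step 9: find(2) -> no change; set of 2 is {2}
Step 10: find(10) -> no change; set of 10 is {10}
Step 11: find(12) -> no change; set of 12 is {12, 14}
Step 12: find(9) -> no change; set of 9 is {9}
Step 13: find(5) -> no change; set of 5 is {5, 8, 15}
Set of 8: {5, 8, 15}; 9 is not a member.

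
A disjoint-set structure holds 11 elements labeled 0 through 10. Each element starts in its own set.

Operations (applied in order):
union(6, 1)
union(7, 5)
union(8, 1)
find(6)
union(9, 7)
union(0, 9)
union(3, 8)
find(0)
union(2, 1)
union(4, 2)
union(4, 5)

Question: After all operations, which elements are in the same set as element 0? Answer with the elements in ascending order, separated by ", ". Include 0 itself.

Answer: 0, 1, 2, 3, 4, 5, 6, 7, 8, 9

Derivation:
Step 1: union(6, 1) -> merged; set of 6 now {1, 6}
Step 2: union(7, 5) -> merged; set of 7 now {5, 7}
Step 3: union(8, 1) -> merged; set of 8 now {1, 6, 8}
Step 4: find(6) -> no change; set of 6 is {1, 6, 8}
Step 5: union(9, 7) -> merged; set of 9 now {5, 7, 9}
Step 6: union(0, 9) -> merged; set of 0 now {0, 5, 7, 9}
Step 7: union(3, 8) -> merged; set of 3 now {1, 3, 6, 8}
Step 8: find(0) -> no change; set of 0 is {0, 5, 7, 9}
Step 9: union(2, 1) -> merged; set of 2 now {1, 2, 3, 6, 8}
Step 10: union(4, 2) -> merged; set of 4 now {1, 2, 3, 4, 6, 8}
Step 11: union(4, 5) -> merged; set of 4 now {0, 1, 2, 3, 4, 5, 6, 7, 8, 9}
Component of 0: {0, 1, 2, 3, 4, 5, 6, 7, 8, 9}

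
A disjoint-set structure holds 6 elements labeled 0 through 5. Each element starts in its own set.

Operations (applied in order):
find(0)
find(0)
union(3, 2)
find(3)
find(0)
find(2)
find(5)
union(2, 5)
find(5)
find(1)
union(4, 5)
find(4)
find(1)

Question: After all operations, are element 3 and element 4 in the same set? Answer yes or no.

Answer: yes

Derivation:
Step 1: find(0) -> no change; set of 0 is {0}
Step 2: find(0) -> no change; set of 0 is {0}
Step 3: union(3, 2) -> merged; set of 3 now {2, 3}
Step 4: find(3) -> no change; set of 3 is {2, 3}
Step 5: find(0) -> no change; set of 0 is {0}
Step 6: find(2) -> no change; set of 2 is {2, 3}
Step 7: find(5) -> no change; set of 5 is {5}
Step 8: union(2, 5) -> merged; set of 2 now {2, 3, 5}
Step 9: find(5) -> no change; set of 5 is {2, 3, 5}
Step 10: find(1) -> no change; set of 1 is {1}
Step 11: union(4, 5) -> merged; set of 4 now {2, 3, 4, 5}
Step 12: find(4) -> no change; set of 4 is {2, 3, 4, 5}
Step 13: find(1) -> no change; set of 1 is {1}
Set of 3: {2, 3, 4, 5}; 4 is a member.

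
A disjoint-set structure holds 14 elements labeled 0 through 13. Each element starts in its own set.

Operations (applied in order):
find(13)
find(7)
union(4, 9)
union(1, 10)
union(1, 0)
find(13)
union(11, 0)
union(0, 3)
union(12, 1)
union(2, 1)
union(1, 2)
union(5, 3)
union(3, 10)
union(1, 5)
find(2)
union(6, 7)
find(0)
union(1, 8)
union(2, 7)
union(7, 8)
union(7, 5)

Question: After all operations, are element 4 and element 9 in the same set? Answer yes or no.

Answer: yes

Derivation:
Step 1: find(13) -> no change; set of 13 is {13}
Step 2: find(7) -> no change; set of 7 is {7}
Step 3: union(4, 9) -> merged; set of 4 now {4, 9}
Step 4: union(1, 10) -> merged; set of 1 now {1, 10}
Step 5: union(1, 0) -> merged; set of 1 now {0, 1, 10}
Step 6: find(13) -> no change; set of 13 is {13}
Step 7: union(11, 0) -> merged; set of 11 now {0, 1, 10, 11}
Step 8: union(0, 3) -> merged; set of 0 now {0, 1, 3, 10, 11}
Step 9: union(12, 1) -> merged; set of 12 now {0, 1, 3, 10, 11, 12}
Step 10: union(2, 1) -> merged; set of 2 now {0, 1, 2, 3, 10, 11, 12}
Step 11: union(1, 2) -> already same set; set of 1 now {0, 1, 2, 3, 10, 11, 12}
Step 12: union(5, 3) -> merged; set of 5 now {0, 1, 2, 3, 5, 10, 11, 12}
Step 13: union(3, 10) -> already same set; set of 3 now {0, 1, 2, 3, 5, 10, 11, 12}
Step 14: union(1, 5) -> already same set; set of 1 now {0, 1, 2, 3, 5, 10, 11, 12}
Step 15: find(2) -> no change; set of 2 is {0, 1, 2, 3, 5, 10, 11, 12}
Step 16: union(6, 7) -> merged; set of 6 now {6, 7}
Step 17: find(0) -> no change; set of 0 is {0, 1, 2, 3, 5, 10, 11, 12}
Step 18: union(1, 8) -> merged; set of 1 now {0, 1, 2, 3, 5, 8, 10, 11, 12}
Step 19: union(2, 7) -> merged; set of 2 now {0, 1, 2, 3, 5, 6, 7, 8, 10, 11, 12}
Step 20: union(7, 8) -> already same set; set of 7 now {0, 1, 2, 3, 5, 6, 7, 8, 10, 11, 12}
Step 21: union(7, 5) -> already same set; set of 7 now {0, 1, 2, 3, 5, 6, 7, 8, 10, 11, 12}
Set of 4: {4, 9}; 9 is a member.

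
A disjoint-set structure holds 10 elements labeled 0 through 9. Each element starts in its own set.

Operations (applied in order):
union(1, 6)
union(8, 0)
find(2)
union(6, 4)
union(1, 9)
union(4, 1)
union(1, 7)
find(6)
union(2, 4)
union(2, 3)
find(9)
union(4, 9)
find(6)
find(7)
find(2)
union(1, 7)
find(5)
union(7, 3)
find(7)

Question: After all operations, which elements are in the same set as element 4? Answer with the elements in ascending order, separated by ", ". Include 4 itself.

Step 1: union(1, 6) -> merged; set of 1 now {1, 6}
Step 2: union(8, 0) -> merged; set of 8 now {0, 8}
Step 3: find(2) -> no change; set of 2 is {2}
Step 4: union(6, 4) -> merged; set of 6 now {1, 4, 6}
Step 5: union(1, 9) -> merged; set of 1 now {1, 4, 6, 9}
Step 6: union(4, 1) -> already same set; set of 4 now {1, 4, 6, 9}
Step 7: union(1, 7) -> merged; set of 1 now {1, 4, 6, 7, 9}
Step 8: find(6) -> no change; set of 6 is {1, 4, 6, 7, 9}
Step 9: union(2, 4) -> merged; set of 2 now {1, 2, 4, 6, 7, 9}
Step 10: union(2, 3) -> merged; set of 2 now {1, 2, 3, 4, 6, 7, 9}
Step 11: find(9) -> no change; set of 9 is {1, 2, 3, 4, 6, 7, 9}
Step 12: union(4, 9) -> already same set; set of 4 now {1, 2, 3, 4, 6, 7, 9}
Step 13: find(6) -> no change; set of 6 is {1, 2, 3, 4, 6, 7, 9}
Step 14: find(7) -> no change; set of 7 is {1, 2, 3, 4, 6, 7, 9}
Step 15: find(2) -> no change; set of 2 is {1, 2, 3, 4, 6, 7, 9}
Step 16: union(1, 7) -> already same set; set of 1 now {1, 2, 3, 4, 6, 7, 9}
Step 17: find(5) -> no change; set of 5 is {5}
Step 18: union(7, 3) -> already same set; set of 7 now {1, 2, 3, 4, 6, 7, 9}
Step 19: find(7) -> no change; set of 7 is {1, 2, 3, 4, 6, 7, 9}
Component of 4: {1, 2, 3, 4, 6, 7, 9}

Answer: 1, 2, 3, 4, 6, 7, 9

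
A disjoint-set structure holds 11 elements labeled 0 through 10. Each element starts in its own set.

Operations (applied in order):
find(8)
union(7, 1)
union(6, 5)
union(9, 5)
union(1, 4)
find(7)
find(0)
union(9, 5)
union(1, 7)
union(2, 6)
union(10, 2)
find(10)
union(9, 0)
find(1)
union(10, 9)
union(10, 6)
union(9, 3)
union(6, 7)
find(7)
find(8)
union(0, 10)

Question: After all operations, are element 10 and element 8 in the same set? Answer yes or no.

Step 1: find(8) -> no change; set of 8 is {8}
Step 2: union(7, 1) -> merged; set of 7 now {1, 7}
Step 3: union(6, 5) -> merged; set of 6 now {5, 6}
Step 4: union(9, 5) -> merged; set of 9 now {5, 6, 9}
Step 5: union(1, 4) -> merged; set of 1 now {1, 4, 7}
Step 6: find(7) -> no change; set of 7 is {1, 4, 7}
Step 7: find(0) -> no change; set of 0 is {0}
Step 8: union(9, 5) -> already same set; set of 9 now {5, 6, 9}
Step 9: union(1, 7) -> already same set; set of 1 now {1, 4, 7}
Step 10: union(2, 6) -> merged; set of 2 now {2, 5, 6, 9}
Step 11: union(10, 2) -> merged; set of 10 now {2, 5, 6, 9, 10}
Step 12: find(10) -> no change; set of 10 is {2, 5, 6, 9, 10}
Step 13: union(9, 0) -> merged; set of 9 now {0, 2, 5, 6, 9, 10}
Step 14: find(1) -> no change; set of 1 is {1, 4, 7}
Step 15: union(10, 9) -> already same set; set of 10 now {0, 2, 5, 6, 9, 10}
Step 16: union(10, 6) -> already same set; set of 10 now {0, 2, 5, 6, 9, 10}
Step 17: union(9, 3) -> merged; set of 9 now {0, 2, 3, 5, 6, 9, 10}
Step 18: union(6, 7) -> merged; set of 6 now {0, 1, 2, 3, 4, 5, 6, 7, 9, 10}
Step 19: find(7) -> no change; set of 7 is {0, 1, 2, 3, 4, 5, 6, 7, 9, 10}
Step 20: find(8) -> no change; set of 8 is {8}
Step 21: union(0, 10) -> already same set; set of 0 now {0, 1, 2, 3, 4, 5, 6, 7, 9, 10}
Set of 10: {0, 1, 2, 3, 4, 5, 6, 7, 9, 10}; 8 is not a member.

Answer: no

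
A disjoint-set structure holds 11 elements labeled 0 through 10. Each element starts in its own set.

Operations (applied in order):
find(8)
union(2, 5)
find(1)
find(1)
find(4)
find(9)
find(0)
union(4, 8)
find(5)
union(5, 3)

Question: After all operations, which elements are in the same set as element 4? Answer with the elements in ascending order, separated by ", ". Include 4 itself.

Step 1: find(8) -> no change; set of 8 is {8}
Step 2: union(2, 5) -> merged; set of 2 now {2, 5}
Step 3: find(1) -> no change; set of 1 is {1}
Step 4: find(1) -> no change; set of 1 is {1}
Step 5: find(4) -> no change; set of 4 is {4}
Step 6: find(9) -> no change; set of 9 is {9}
Step 7: find(0) -> no change; set of 0 is {0}
Step 8: union(4, 8) -> merged; set of 4 now {4, 8}
Step 9: find(5) -> no change; set of 5 is {2, 5}
Step 10: union(5, 3) -> merged; set of 5 now {2, 3, 5}
Component of 4: {4, 8}

Answer: 4, 8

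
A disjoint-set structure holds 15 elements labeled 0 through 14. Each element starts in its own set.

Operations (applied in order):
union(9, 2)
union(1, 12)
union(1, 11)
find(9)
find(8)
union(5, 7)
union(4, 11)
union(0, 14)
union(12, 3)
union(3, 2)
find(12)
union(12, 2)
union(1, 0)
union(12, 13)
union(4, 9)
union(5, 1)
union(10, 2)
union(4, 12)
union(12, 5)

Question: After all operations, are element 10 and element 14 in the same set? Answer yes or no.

Answer: yes

Derivation:
Step 1: union(9, 2) -> merged; set of 9 now {2, 9}
Step 2: union(1, 12) -> merged; set of 1 now {1, 12}
Step 3: union(1, 11) -> merged; set of 1 now {1, 11, 12}
Step 4: find(9) -> no change; set of 9 is {2, 9}
Step 5: find(8) -> no change; set of 8 is {8}
Step 6: union(5, 7) -> merged; set of 5 now {5, 7}
Step 7: union(4, 11) -> merged; set of 4 now {1, 4, 11, 12}
Step 8: union(0, 14) -> merged; set of 0 now {0, 14}
Step 9: union(12, 3) -> merged; set of 12 now {1, 3, 4, 11, 12}
Step 10: union(3, 2) -> merged; set of 3 now {1, 2, 3, 4, 9, 11, 12}
Step 11: find(12) -> no change; set of 12 is {1, 2, 3, 4, 9, 11, 12}
Step 12: union(12, 2) -> already same set; set of 12 now {1, 2, 3, 4, 9, 11, 12}
Step 13: union(1, 0) -> merged; set of 1 now {0, 1, 2, 3, 4, 9, 11, 12, 14}
Step 14: union(12, 13) -> merged; set of 12 now {0, 1, 2, 3, 4, 9, 11, 12, 13, 14}
Step 15: union(4, 9) -> already same set; set of 4 now {0, 1, 2, 3, 4, 9, 11, 12, 13, 14}
Step 16: union(5, 1) -> merged; set of 5 now {0, 1, 2, 3, 4, 5, 7, 9, 11, 12, 13, 14}
Step 17: union(10, 2) -> merged; set of 10 now {0, 1, 2, 3, 4, 5, 7, 9, 10, 11, 12, 13, 14}
Step 18: union(4, 12) -> already same set; set of 4 now {0, 1, 2, 3, 4, 5, 7, 9, 10, 11, 12, 13, 14}
Step 19: union(12, 5) -> already same set; set of 12 now {0, 1, 2, 3, 4, 5, 7, 9, 10, 11, 12, 13, 14}
Set of 10: {0, 1, 2, 3, 4, 5, 7, 9, 10, 11, 12, 13, 14}; 14 is a member.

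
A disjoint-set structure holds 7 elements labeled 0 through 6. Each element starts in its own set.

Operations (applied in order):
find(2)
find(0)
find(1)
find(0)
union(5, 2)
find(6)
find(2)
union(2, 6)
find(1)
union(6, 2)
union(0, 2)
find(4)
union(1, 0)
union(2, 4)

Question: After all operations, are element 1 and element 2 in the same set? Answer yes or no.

Step 1: find(2) -> no change; set of 2 is {2}
Step 2: find(0) -> no change; set of 0 is {0}
Step 3: find(1) -> no change; set of 1 is {1}
Step 4: find(0) -> no change; set of 0 is {0}
Step 5: union(5, 2) -> merged; set of 5 now {2, 5}
Step 6: find(6) -> no change; set of 6 is {6}
Step 7: find(2) -> no change; set of 2 is {2, 5}
Step 8: union(2, 6) -> merged; set of 2 now {2, 5, 6}
Step 9: find(1) -> no change; set of 1 is {1}
Step 10: union(6, 2) -> already same set; set of 6 now {2, 5, 6}
Step 11: union(0, 2) -> merged; set of 0 now {0, 2, 5, 6}
Step 12: find(4) -> no change; set of 4 is {4}
Step 13: union(1, 0) -> merged; set of 1 now {0, 1, 2, 5, 6}
Step 14: union(2, 4) -> merged; set of 2 now {0, 1, 2, 4, 5, 6}
Set of 1: {0, 1, 2, 4, 5, 6}; 2 is a member.

Answer: yes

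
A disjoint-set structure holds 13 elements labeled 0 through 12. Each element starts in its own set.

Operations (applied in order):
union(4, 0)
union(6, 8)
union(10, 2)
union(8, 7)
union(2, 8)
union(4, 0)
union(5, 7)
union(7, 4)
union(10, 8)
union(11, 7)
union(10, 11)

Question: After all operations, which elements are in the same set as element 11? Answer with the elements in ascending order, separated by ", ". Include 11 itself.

Answer: 0, 2, 4, 5, 6, 7, 8, 10, 11

Derivation:
Step 1: union(4, 0) -> merged; set of 4 now {0, 4}
Step 2: union(6, 8) -> merged; set of 6 now {6, 8}
Step 3: union(10, 2) -> merged; set of 10 now {2, 10}
Step 4: union(8, 7) -> merged; set of 8 now {6, 7, 8}
Step 5: union(2, 8) -> merged; set of 2 now {2, 6, 7, 8, 10}
Step 6: union(4, 0) -> already same set; set of 4 now {0, 4}
Step 7: union(5, 7) -> merged; set of 5 now {2, 5, 6, 7, 8, 10}
Step 8: union(7, 4) -> merged; set of 7 now {0, 2, 4, 5, 6, 7, 8, 10}
Step 9: union(10, 8) -> already same set; set of 10 now {0, 2, 4, 5, 6, 7, 8, 10}
Step 10: union(11, 7) -> merged; set of 11 now {0, 2, 4, 5, 6, 7, 8, 10, 11}
Step 11: union(10, 11) -> already same set; set of 10 now {0, 2, 4, 5, 6, 7, 8, 10, 11}
Component of 11: {0, 2, 4, 5, 6, 7, 8, 10, 11}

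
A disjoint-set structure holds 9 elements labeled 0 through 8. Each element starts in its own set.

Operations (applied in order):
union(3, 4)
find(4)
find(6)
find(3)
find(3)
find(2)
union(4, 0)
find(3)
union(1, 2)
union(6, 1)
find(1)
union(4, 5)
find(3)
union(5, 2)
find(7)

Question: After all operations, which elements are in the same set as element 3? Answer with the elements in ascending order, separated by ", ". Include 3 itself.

Step 1: union(3, 4) -> merged; set of 3 now {3, 4}
Step 2: find(4) -> no change; set of 4 is {3, 4}
Step 3: find(6) -> no change; set of 6 is {6}
Step 4: find(3) -> no change; set of 3 is {3, 4}
Step 5: find(3) -> no change; set of 3 is {3, 4}
Step 6: find(2) -> no change; set of 2 is {2}
Step 7: union(4, 0) -> merged; set of 4 now {0, 3, 4}
Step 8: find(3) -> no change; set of 3 is {0, 3, 4}
Step 9: union(1, 2) -> merged; set of 1 now {1, 2}
Step 10: union(6, 1) -> merged; set of 6 now {1, 2, 6}
Step 11: find(1) -> no change; set of 1 is {1, 2, 6}
Step 12: union(4, 5) -> merged; set of 4 now {0, 3, 4, 5}
Step 13: find(3) -> no change; set of 3 is {0, 3, 4, 5}
Step 14: union(5, 2) -> merged; set of 5 now {0, 1, 2, 3, 4, 5, 6}
Step 15: find(7) -> no change; set of 7 is {7}
Component of 3: {0, 1, 2, 3, 4, 5, 6}

Answer: 0, 1, 2, 3, 4, 5, 6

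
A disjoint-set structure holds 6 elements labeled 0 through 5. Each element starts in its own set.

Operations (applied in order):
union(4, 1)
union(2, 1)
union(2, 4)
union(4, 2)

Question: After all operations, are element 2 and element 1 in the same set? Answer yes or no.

Answer: yes

Derivation:
Step 1: union(4, 1) -> merged; set of 4 now {1, 4}
Step 2: union(2, 1) -> merged; set of 2 now {1, 2, 4}
Step 3: union(2, 4) -> already same set; set of 2 now {1, 2, 4}
Step 4: union(4, 2) -> already same set; set of 4 now {1, 2, 4}
Set of 2: {1, 2, 4}; 1 is a member.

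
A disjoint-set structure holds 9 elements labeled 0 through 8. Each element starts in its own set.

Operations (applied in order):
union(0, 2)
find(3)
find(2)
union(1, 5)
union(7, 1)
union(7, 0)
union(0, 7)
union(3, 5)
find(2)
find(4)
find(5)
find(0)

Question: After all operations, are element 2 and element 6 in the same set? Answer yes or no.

Answer: no

Derivation:
Step 1: union(0, 2) -> merged; set of 0 now {0, 2}
Step 2: find(3) -> no change; set of 3 is {3}
Step 3: find(2) -> no change; set of 2 is {0, 2}
Step 4: union(1, 5) -> merged; set of 1 now {1, 5}
Step 5: union(7, 1) -> merged; set of 7 now {1, 5, 7}
Step 6: union(7, 0) -> merged; set of 7 now {0, 1, 2, 5, 7}
Step 7: union(0, 7) -> already same set; set of 0 now {0, 1, 2, 5, 7}
Step 8: union(3, 5) -> merged; set of 3 now {0, 1, 2, 3, 5, 7}
Step 9: find(2) -> no change; set of 2 is {0, 1, 2, 3, 5, 7}
Step 10: find(4) -> no change; set of 4 is {4}
Step 11: find(5) -> no change; set of 5 is {0, 1, 2, 3, 5, 7}
Step 12: find(0) -> no change; set of 0 is {0, 1, 2, 3, 5, 7}
Set of 2: {0, 1, 2, 3, 5, 7}; 6 is not a member.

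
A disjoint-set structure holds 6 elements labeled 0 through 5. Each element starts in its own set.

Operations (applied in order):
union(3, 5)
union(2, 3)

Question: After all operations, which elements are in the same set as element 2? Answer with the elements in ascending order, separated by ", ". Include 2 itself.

Step 1: union(3, 5) -> merged; set of 3 now {3, 5}
Step 2: union(2, 3) -> merged; set of 2 now {2, 3, 5}
Component of 2: {2, 3, 5}

Answer: 2, 3, 5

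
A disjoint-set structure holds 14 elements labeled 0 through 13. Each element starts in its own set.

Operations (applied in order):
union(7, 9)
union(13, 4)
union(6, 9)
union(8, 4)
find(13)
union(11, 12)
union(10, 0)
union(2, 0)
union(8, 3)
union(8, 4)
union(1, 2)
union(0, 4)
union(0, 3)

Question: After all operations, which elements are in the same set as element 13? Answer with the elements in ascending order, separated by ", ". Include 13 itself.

Step 1: union(7, 9) -> merged; set of 7 now {7, 9}
Step 2: union(13, 4) -> merged; set of 13 now {4, 13}
Step 3: union(6, 9) -> merged; set of 6 now {6, 7, 9}
Step 4: union(8, 4) -> merged; set of 8 now {4, 8, 13}
Step 5: find(13) -> no change; set of 13 is {4, 8, 13}
Step 6: union(11, 12) -> merged; set of 11 now {11, 12}
Step 7: union(10, 0) -> merged; set of 10 now {0, 10}
Step 8: union(2, 0) -> merged; set of 2 now {0, 2, 10}
Step 9: union(8, 3) -> merged; set of 8 now {3, 4, 8, 13}
Step 10: union(8, 4) -> already same set; set of 8 now {3, 4, 8, 13}
Step 11: union(1, 2) -> merged; set of 1 now {0, 1, 2, 10}
Step 12: union(0, 4) -> merged; set of 0 now {0, 1, 2, 3, 4, 8, 10, 13}
Step 13: union(0, 3) -> already same set; set of 0 now {0, 1, 2, 3, 4, 8, 10, 13}
Component of 13: {0, 1, 2, 3, 4, 8, 10, 13}

Answer: 0, 1, 2, 3, 4, 8, 10, 13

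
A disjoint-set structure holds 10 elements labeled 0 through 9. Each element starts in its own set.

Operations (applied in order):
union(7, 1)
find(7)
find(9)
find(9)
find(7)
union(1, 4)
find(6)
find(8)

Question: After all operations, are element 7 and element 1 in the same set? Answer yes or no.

Answer: yes

Derivation:
Step 1: union(7, 1) -> merged; set of 7 now {1, 7}
Step 2: find(7) -> no change; set of 7 is {1, 7}
Step 3: find(9) -> no change; set of 9 is {9}
Step 4: find(9) -> no change; set of 9 is {9}
Step 5: find(7) -> no change; set of 7 is {1, 7}
Step 6: union(1, 4) -> merged; set of 1 now {1, 4, 7}
Step 7: find(6) -> no change; set of 6 is {6}
Step 8: find(8) -> no change; set of 8 is {8}
Set of 7: {1, 4, 7}; 1 is a member.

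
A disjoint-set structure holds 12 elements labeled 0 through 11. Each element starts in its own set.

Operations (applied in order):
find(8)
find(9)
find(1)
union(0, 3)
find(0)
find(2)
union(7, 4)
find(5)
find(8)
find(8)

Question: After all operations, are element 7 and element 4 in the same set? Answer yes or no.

Answer: yes

Derivation:
Step 1: find(8) -> no change; set of 8 is {8}
Step 2: find(9) -> no change; set of 9 is {9}
Step 3: find(1) -> no change; set of 1 is {1}
Step 4: union(0, 3) -> merged; set of 0 now {0, 3}
Step 5: find(0) -> no change; set of 0 is {0, 3}
Step 6: find(2) -> no change; set of 2 is {2}
Step 7: union(7, 4) -> merged; set of 7 now {4, 7}
Step 8: find(5) -> no change; set of 5 is {5}
Step 9: find(8) -> no change; set of 8 is {8}
Step 10: find(8) -> no change; set of 8 is {8}
Set of 7: {4, 7}; 4 is a member.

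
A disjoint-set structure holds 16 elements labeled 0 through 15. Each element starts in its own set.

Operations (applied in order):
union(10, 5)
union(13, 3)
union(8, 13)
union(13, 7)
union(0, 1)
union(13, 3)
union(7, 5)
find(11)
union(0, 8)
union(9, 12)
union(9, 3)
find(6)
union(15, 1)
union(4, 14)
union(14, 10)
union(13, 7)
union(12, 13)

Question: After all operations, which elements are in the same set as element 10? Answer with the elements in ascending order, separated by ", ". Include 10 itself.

Answer: 0, 1, 3, 4, 5, 7, 8, 9, 10, 12, 13, 14, 15

Derivation:
Step 1: union(10, 5) -> merged; set of 10 now {5, 10}
Step 2: union(13, 3) -> merged; set of 13 now {3, 13}
Step 3: union(8, 13) -> merged; set of 8 now {3, 8, 13}
Step 4: union(13, 7) -> merged; set of 13 now {3, 7, 8, 13}
Step 5: union(0, 1) -> merged; set of 0 now {0, 1}
Step 6: union(13, 3) -> already same set; set of 13 now {3, 7, 8, 13}
Step 7: union(7, 5) -> merged; set of 7 now {3, 5, 7, 8, 10, 13}
Step 8: find(11) -> no change; set of 11 is {11}
Step 9: union(0, 8) -> merged; set of 0 now {0, 1, 3, 5, 7, 8, 10, 13}
Step 10: union(9, 12) -> merged; set of 9 now {9, 12}
Step 11: union(9, 3) -> merged; set of 9 now {0, 1, 3, 5, 7, 8, 9, 10, 12, 13}
Step 12: find(6) -> no change; set of 6 is {6}
Step 13: union(15, 1) -> merged; set of 15 now {0, 1, 3, 5, 7, 8, 9, 10, 12, 13, 15}
Step 14: union(4, 14) -> merged; set of 4 now {4, 14}
Step 15: union(14, 10) -> merged; set of 14 now {0, 1, 3, 4, 5, 7, 8, 9, 10, 12, 13, 14, 15}
Step 16: union(13, 7) -> already same set; set of 13 now {0, 1, 3, 4, 5, 7, 8, 9, 10, 12, 13, 14, 15}
Step 17: union(12, 13) -> already same set; set of 12 now {0, 1, 3, 4, 5, 7, 8, 9, 10, 12, 13, 14, 15}
Component of 10: {0, 1, 3, 4, 5, 7, 8, 9, 10, 12, 13, 14, 15}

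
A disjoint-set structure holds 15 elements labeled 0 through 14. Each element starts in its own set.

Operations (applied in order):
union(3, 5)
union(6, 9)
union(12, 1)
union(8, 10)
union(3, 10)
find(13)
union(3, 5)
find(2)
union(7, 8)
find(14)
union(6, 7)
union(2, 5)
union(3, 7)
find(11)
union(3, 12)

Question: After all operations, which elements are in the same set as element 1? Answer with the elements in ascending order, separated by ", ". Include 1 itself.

Step 1: union(3, 5) -> merged; set of 3 now {3, 5}
Step 2: union(6, 9) -> merged; set of 6 now {6, 9}
Step 3: union(12, 1) -> merged; set of 12 now {1, 12}
Step 4: union(8, 10) -> merged; set of 8 now {8, 10}
Step 5: union(3, 10) -> merged; set of 3 now {3, 5, 8, 10}
Step 6: find(13) -> no change; set of 13 is {13}
Step 7: union(3, 5) -> already same set; set of 3 now {3, 5, 8, 10}
Step 8: find(2) -> no change; set of 2 is {2}
Step 9: union(7, 8) -> merged; set of 7 now {3, 5, 7, 8, 10}
Step 10: find(14) -> no change; set of 14 is {14}
Step 11: union(6, 7) -> merged; set of 6 now {3, 5, 6, 7, 8, 9, 10}
Step 12: union(2, 5) -> merged; set of 2 now {2, 3, 5, 6, 7, 8, 9, 10}
Step 13: union(3, 7) -> already same set; set of 3 now {2, 3, 5, 6, 7, 8, 9, 10}
Step 14: find(11) -> no change; set of 11 is {11}
Step 15: union(3, 12) -> merged; set of 3 now {1, 2, 3, 5, 6, 7, 8, 9, 10, 12}
Component of 1: {1, 2, 3, 5, 6, 7, 8, 9, 10, 12}

Answer: 1, 2, 3, 5, 6, 7, 8, 9, 10, 12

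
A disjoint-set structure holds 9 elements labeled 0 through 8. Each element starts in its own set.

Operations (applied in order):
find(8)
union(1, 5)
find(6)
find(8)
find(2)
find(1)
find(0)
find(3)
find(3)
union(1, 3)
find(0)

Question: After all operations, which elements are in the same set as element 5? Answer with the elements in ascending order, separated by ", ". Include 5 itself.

Answer: 1, 3, 5

Derivation:
Step 1: find(8) -> no change; set of 8 is {8}
Step 2: union(1, 5) -> merged; set of 1 now {1, 5}
Step 3: find(6) -> no change; set of 6 is {6}
Step 4: find(8) -> no change; set of 8 is {8}
Step 5: find(2) -> no change; set of 2 is {2}
Step 6: find(1) -> no change; set of 1 is {1, 5}
Step 7: find(0) -> no change; set of 0 is {0}
Step 8: find(3) -> no change; set of 3 is {3}
Step 9: find(3) -> no change; set of 3 is {3}
Step 10: union(1, 3) -> merged; set of 1 now {1, 3, 5}
Step 11: find(0) -> no change; set of 0 is {0}
Component of 5: {1, 3, 5}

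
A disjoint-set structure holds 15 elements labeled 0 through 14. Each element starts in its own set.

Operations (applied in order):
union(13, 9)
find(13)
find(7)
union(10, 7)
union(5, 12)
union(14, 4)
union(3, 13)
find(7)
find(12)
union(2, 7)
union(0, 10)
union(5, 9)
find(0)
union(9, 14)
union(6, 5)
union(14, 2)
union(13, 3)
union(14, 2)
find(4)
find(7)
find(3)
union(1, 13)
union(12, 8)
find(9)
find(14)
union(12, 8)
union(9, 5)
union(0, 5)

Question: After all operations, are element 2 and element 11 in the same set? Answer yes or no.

Step 1: union(13, 9) -> merged; set of 13 now {9, 13}
Step 2: find(13) -> no change; set of 13 is {9, 13}
Step 3: find(7) -> no change; set of 7 is {7}
Step 4: union(10, 7) -> merged; set of 10 now {7, 10}
Step 5: union(5, 12) -> merged; set of 5 now {5, 12}
Step 6: union(14, 4) -> merged; set of 14 now {4, 14}
Step 7: union(3, 13) -> merged; set of 3 now {3, 9, 13}
Step 8: find(7) -> no change; set of 7 is {7, 10}
Step 9: find(12) -> no change; set of 12 is {5, 12}
Step 10: union(2, 7) -> merged; set of 2 now {2, 7, 10}
Step 11: union(0, 10) -> merged; set of 0 now {0, 2, 7, 10}
Step 12: union(5, 9) -> merged; set of 5 now {3, 5, 9, 12, 13}
Step 13: find(0) -> no change; set of 0 is {0, 2, 7, 10}
Step 14: union(9, 14) -> merged; set of 9 now {3, 4, 5, 9, 12, 13, 14}
Step 15: union(6, 5) -> merged; set of 6 now {3, 4, 5, 6, 9, 12, 13, 14}
Step 16: union(14, 2) -> merged; set of 14 now {0, 2, 3, 4, 5, 6, 7, 9, 10, 12, 13, 14}
Step 17: union(13, 3) -> already same set; set of 13 now {0, 2, 3, 4, 5, 6, 7, 9, 10, 12, 13, 14}
Step 18: union(14, 2) -> already same set; set of 14 now {0, 2, 3, 4, 5, 6, 7, 9, 10, 12, 13, 14}
Step 19: find(4) -> no change; set of 4 is {0, 2, 3, 4, 5, 6, 7, 9, 10, 12, 13, 14}
Step 20: find(7) -> no change; set of 7 is {0, 2, 3, 4, 5, 6, 7, 9, 10, 12, 13, 14}
Step 21: find(3) -> no change; set of 3 is {0, 2, 3, 4, 5, 6, 7, 9, 10, 12, 13, 14}
Step 22: union(1, 13) -> merged; set of 1 now {0, 1, 2, 3, 4, 5, 6, 7, 9, 10, 12, 13, 14}
Step 23: union(12, 8) -> merged; set of 12 now {0, 1, 2, 3, 4, 5, 6, 7, 8, 9, 10, 12, 13, 14}
Step 24: find(9) -> no change; set of 9 is {0, 1, 2, 3, 4, 5, 6, 7, 8, 9, 10, 12, 13, 14}
Step 25: find(14) -> no change; set of 14 is {0, 1, 2, 3, 4, 5, 6, 7, 8, 9, 10, 12, 13, 14}
Step 26: union(12, 8) -> already same set; set of 12 now {0, 1, 2, 3, 4, 5, 6, 7, 8, 9, 10, 12, 13, 14}
Step 27: union(9, 5) -> already same set; set of 9 now {0, 1, 2, 3, 4, 5, 6, 7, 8, 9, 10, 12, 13, 14}
Step 28: union(0, 5) -> already same set; set of 0 now {0, 1, 2, 3, 4, 5, 6, 7, 8, 9, 10, 12, 13, 14}
Set of 2: {0, 1, 2, 3, 4, 5, 6, 7, 8, 9, 10, 12, 13, 14}; 11 is not a member.

Answer: no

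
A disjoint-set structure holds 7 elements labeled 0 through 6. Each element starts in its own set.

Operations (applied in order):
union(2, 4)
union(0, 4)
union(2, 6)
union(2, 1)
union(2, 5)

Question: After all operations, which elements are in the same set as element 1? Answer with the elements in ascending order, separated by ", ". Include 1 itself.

Answer: 0, 1, 2, 4, 5, 6

Derivation:
Step 1: union(2, 4) -> merged; set of 2 now {2, 4}
Step 2: union(0, 4) -> merged; set of 0 now {0, 2, 4}
Step 3: union(2, 6) -> merged; set of 2 now {0, 2, 4, 6}
Step 4: union(2, 1) -> merged; set of 2 now {0, 1, 2, 4, 6}
Step 5: union(2, 5) -> merged; set of 2 now {0, 1, 2, 4, 5, 6}
Component of 1: {0, 1, 2, 4, 5, 6}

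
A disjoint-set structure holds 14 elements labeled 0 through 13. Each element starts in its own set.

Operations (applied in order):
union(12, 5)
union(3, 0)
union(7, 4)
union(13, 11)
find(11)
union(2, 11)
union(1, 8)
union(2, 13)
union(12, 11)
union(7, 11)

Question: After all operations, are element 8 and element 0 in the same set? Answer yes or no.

Step 1: union(12, 5) -> merged; set of 12 now {5, 12}
Step 2: union(3, 0) -> merged; set of 3 now {0, 3}
Step 3: union(7, 4) -> merged; set of 7 now {4, 7}
Step 4: union(13, 11) -> merged; set of 13 now {11, 13}
Step 5: find(11) -> no change; set of 11 is {11, 13}
Step 6: union(2, 11) -> merged; set of 2 now {2, 11, 13}
Step 7: union(1, 8) -> merged; set of 1 now {1, 8}
Step 8: union(2, 13) -> already same set; set of 2 now {2, 11, 13}
Step 9: union(12, 11) -> merged; set of 12 now {2, 5, 11, 12, 13}
Step 10: union(7, 11) -> merged; set of 7 now {2, 4, 5, 7, 11, 12, 13}
Set of 8: {1, 8}; 0 is not a member.

Answer: no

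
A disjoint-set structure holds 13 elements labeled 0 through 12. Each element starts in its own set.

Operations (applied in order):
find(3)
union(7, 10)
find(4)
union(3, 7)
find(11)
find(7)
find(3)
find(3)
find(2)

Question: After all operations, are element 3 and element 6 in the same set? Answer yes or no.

Answer: no

Derivation:
Step 1: find(3) -> no change; set of 3 is {3}
Step 2: union(7, 10) -> merged; set of 7 now {7, 10}
Step 3: find(4) -> no change; set of 4 is {4}
Step 4: union(3, 7) -> merged; set of 3 now {3, 7, 10}
Step 5: find(11) -> no change; set of 11 is {11}
Step 6: find(7) -> no change; set of 7 is {3, 7, 10}
Step 7: find(3) -> no change; set of 3 is {3, 7, 10}
Step 8: find(3) -> no change; set of 3 is {3, 7, 10}
Step 9: find(2) -> no change; set of 2 is {2}
Set of 3: {3, 7, 10}; 6 is not a member.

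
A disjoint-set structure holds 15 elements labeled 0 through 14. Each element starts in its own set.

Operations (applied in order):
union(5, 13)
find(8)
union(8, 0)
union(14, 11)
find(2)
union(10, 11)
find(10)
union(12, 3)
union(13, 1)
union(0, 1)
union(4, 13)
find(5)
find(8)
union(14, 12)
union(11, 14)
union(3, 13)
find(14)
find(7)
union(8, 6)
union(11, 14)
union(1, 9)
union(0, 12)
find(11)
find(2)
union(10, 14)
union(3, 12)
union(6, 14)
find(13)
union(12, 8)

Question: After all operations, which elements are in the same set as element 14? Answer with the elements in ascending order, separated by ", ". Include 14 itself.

Step 1: union(5, 13) -> merged; set of 5 now {5, 13}
Step 2: find(8) -> no change; set of 8 is {8}
Step 3: union(8, 0) -> merged; set of 8 now {0, 8}
Step 4: union(14, 11) -> merged; set of 14 now {11, 14}
Step 5: find(2) -> no change; set of 2 is {2}
Step 6: union(10, 11) -> merged; set of 10 now {10, 11, 14}
Step 7: find(10) -> no change; set of 10 is {10, 11, 14}
Step 8: union(12, 3) -> merged; set of 12 now {3, 12}
Step 9: union(13, 1) -> merged; set of 13 now {1, 5, 13}
Step 10: union(0, 1) -> merged; set of 0 now {0, 1, 5, 8, 13}
Step 11: union(4, 13) -> merged; set of 4 now {0, 1, 4, 5, 8, 13}
Step 12: find(5) -> no change; set of 5 is {0, 1, 4, 5, 8, 13}
Step 13: find(8) -> no change; set of 8 is {0, 1, 4, 5, 8, 13}
Step 14: union(14, 12) -> merged; set of 14 now {3, 10, 11, 12, 14}
Step 15: union(11, 14) -> already same set; set of 11 now {3, 10, 11, 12, 14}
Step 16: union(3, 13) -> merged; set of 3 now {0, 1, 3, 4, 5, 8, 10, 11, 12, 13, 14}
Step 17: find(14) -> no change; set of 14 is {0, 1, 3, 4, 5, 8, 10, 11, 12, 13, 14}
Step 18: find(7) -> no change; set of 7 is {7}
Step 19: union(8, 6) -> merged; set of 8 now {0, 1, 3, 4, 5, 6, 8, 10, 11, 12, 13, 14}
Step 20: union(11, 14) -> already same set; set of 11 now {0, 1, 3, 4, 5, 6, 8, 10, 11, 12, 13, 14}
Step 21: union(1, 9) -> merged; set of 1 now {0, 1, 3, 4, 5, 6, 8, 9, 10, 11, 12, 13, 14}
Step 22: union(0, 12) -> already same set; set of 0 now {0, 1, 3, 4, 5, 6, 8, 9, 10, 11, 12, 13, 14}
Step 23: find(11) -> no change; set of 11 is {0, 1, 3, 4, 5, 6, 8, 9, 10, 11, 12, 13, 14}
Step 24: find(2) -> no change; set of 2 is {2}
Step 25: union(10, 14) -> already same set; set of 10 now {0, 1, 3, 4, 5, 6, 8, 9, 10, 11, 12, 13, 14}
Step 26: union(3, 12) -> already same set; set of 3 now {0, 1, 3, 4, 5, 6, 8, 9, 10, 11, 12, 13, 14}
Step 27: union(6, 14) -> already same set; set of 6 now {0, 1, 3, 4, 5, 6, 8, 9, 10, 11, 12, 13, 14}
Step 28: find(13) -> no change; set of 13 is {0, 1, 3, 4, 5, 6, 8, 9, 10, 11, 12, 13, 14}
Step 29: union(12, 8) -> already same set; set of 12 now {0, 1, 3, 4, 5, 6, 8, 9, 10, 11, 12, 13, 14}
Component of 14: {0, 1, 3, 4, 5, 6, 8, 9, 10, 11, 12, 13, 14}

Answer: 0, 1, 3, 4, 5, 6, 8, 9, 10, 11, 12, 13, 14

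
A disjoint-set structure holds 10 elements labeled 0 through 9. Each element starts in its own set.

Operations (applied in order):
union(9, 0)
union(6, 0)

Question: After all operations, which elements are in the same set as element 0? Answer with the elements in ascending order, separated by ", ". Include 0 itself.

Step 1: union(9, 0) -> merged; set of 9 now {0, 9}
Step 2: union(6, 0) -> merged; set of 6 now {0, 6, 9}
Component of 0: {0, 6, 9}

Answer: 0, 6, 9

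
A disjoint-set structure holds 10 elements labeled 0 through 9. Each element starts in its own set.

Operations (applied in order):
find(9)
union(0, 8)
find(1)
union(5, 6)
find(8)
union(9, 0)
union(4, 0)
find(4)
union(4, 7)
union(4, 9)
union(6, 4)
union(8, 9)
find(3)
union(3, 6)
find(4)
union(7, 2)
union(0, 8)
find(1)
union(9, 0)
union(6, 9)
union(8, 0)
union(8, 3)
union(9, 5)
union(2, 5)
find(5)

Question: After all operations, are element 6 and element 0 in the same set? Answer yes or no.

Step 1: find(9) -> no change; set of 9 is {9}
Step 2: union(0, 8) -> merged; set of 0 now {0, 8}
Step 3: find(1) -> no change; set of 1 is {1}
Step 4: union(5, 6) -> merged; set of 5 now {5, 6}
Step 5: find(8) -> no change; set of 8 is {0, 8}
Step 6: union(9, 0) -> merged; set of 9 now {0, 8, 9}
Step 7: union(4, 0) -> merged; set of 4 now {0, 4, 8, 9}
Step 8: find(4) -> no change; set of 4 is {0, 4, 8, 9}
Step 9: union(4, 7) -> merged; set of 4 now {0, 4, 7, 8, 9}
Step 10: union(4, 9) -> already same set; set of 4 now {0, 4, 7, 8, 9}
Step 11: union(6, 4) -> merged; set of 6 now {0, 4, 5, 6, 7, 8, 9}
Step 12: union(8, 9) -> already same set; set of 8 now {0, 4, 5, 6, 7, 8, 9}
Step 13: find(3) -> no change; set of 3 is {3}
Step 14: union(3, 6) -> merged; set of 3 now {0, 3, 4, 5, 6, 7, 8, 9}
Step 15: find(4) -> no change; set of 4 is {0, 3, 4, 5, 6, 7, 8, 9}
Step 16: union(7, 2) -> merged; set of 7 now {0, 2, 3, 4, 5, 6, 7, 8, 9}
Step 17: union(0, 8) -> already same set; set of 0 now {0, 2, 3, 4, 5, 6, 7, 8, 9}
Step 18: find(1) -> no change; set of 1 is {1}
Step 19: union(9, 0) -> already same set; set of 9 now {0, 2, 3, 4, 5, 6, 7, 8, 9}
Step 20: union(6, 9) -> already same set; set of 6 now {0, 2, 3, 4, 5, 6, 7, 8, 9}
Step 21: union(8, 0) -> already same set; set of 8 now {0, 2, 3, 4, 5, 6, 7, 8, 9}
Step 22: union(8, 3) -> already same set; set of 8 now {0, 2, 3, 4, 5, 6, 7, 8, 9}
Step 23: union(9, 5) -> already same set; set of 9 now {0, 2, 3, 4, 5, 6, 7, 8, 9}
Step 24: union(2, 5) -> already same set; set of 2 now {0, 2, 3, 4, 5, 6, 7, 8, 9}
Step 25: find(5) -> no change; set of 5 is {0, 2, 3, 4, 5, 6, 7, 8, 9}
Set of 6: {0, 2, 3, 4, 5, 6, 7, 8, 9}; 0 is a member.

Answer: yes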